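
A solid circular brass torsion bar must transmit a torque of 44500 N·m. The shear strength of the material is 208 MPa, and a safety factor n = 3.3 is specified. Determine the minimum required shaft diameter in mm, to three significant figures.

d = 153 mm

Allowable shear stress τ_allow = 208/3.3 = 63.03 MPa.
For a solid shaft τ = 16T/(πd³), so d³ = 16T/(π τ_allow) = 16×4.4500×10^7/(π×63.03) = 3.596×10^6 mm³.
d = (3.596×10^6)^(1/3) = 153.2 mm.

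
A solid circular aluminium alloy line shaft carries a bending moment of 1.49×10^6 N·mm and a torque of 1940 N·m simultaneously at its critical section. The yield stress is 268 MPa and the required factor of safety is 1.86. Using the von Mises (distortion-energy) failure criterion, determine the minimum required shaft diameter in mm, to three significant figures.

d = 54.1 mm

σ_allow = σ_y/n = 268/1.86 = 144.1 MPa.
For a solid shaft σ_b = 32M/(πd³) and τ = 16T/(πd³), so the von Mises stress is σ' = (16/πd³)·√(4M²+3T²).
√(4M²+3T²) = √(4×(1.490×10^6)² + 3×(1.940×10^6)²) = 4.491×10^6 N·mm.
d³ = 16×4.491×10^6/(π×144.1) = 158800 mm³.
d = 54.15 mm.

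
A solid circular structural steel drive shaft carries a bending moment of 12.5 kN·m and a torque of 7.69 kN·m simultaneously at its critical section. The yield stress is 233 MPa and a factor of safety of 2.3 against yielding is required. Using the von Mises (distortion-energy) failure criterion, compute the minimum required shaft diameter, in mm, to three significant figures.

σ_allow = σ_y/n = 233/2.3 = 101.3 MPa.
For a solid shaft σ_b = 32M/(πd³) and τ = 16T/(πd³), so the von Mises stress is σ' = (16/πd³)·√(4M²+3T²).
√(4M²+3T²) = √(4×(1.250×10^7)² + 3×(7.690×10^6)²) = 2.833×10^7 N·mm.
d³ = 16×2.833×10^7/(π×101.3) = 1.424×10^6 mm³.
d = 112.5 mm.

d = 113 mm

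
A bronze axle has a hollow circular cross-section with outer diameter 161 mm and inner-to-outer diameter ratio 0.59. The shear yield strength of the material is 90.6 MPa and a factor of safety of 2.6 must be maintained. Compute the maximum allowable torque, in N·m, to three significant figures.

τ_allow = 90.6/2.6 = 34.85 MPa.
For a hollow shaft T_allow = τ_allow·πd_o³(1−k⁴)/16 with 1−k⁴ = 0.8788, so πd_o³(1−k⁴)/16 = 720100 mm³.
T_allow = 34.85×720100 = 2.509×10^7 N·mm = 25090 N·m.

T_allow = 25100 N·m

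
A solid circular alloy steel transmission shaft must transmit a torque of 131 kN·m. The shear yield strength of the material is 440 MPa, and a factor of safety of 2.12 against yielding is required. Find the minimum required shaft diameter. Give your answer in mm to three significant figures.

d = 148 mm

Allowable shear stress τ_allow = 440/2.12 = 207.5 MPa.
For a solid shaft τ = 16T/(πd³), so d³ = 16T/(π τ_allow) = 16×1.3100×10^8/(π×207.5) = 3.215×10^6 mm³.
d = (3.215×10^6)^(1/3) = 147.6 mm.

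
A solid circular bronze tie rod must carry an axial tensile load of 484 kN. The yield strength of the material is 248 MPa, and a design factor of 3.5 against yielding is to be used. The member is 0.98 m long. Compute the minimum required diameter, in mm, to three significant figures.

d = 93.3 mm

Allowable stress σ_allow = 248/3.5 = 70.86 MPa.
Required area A = F/σ_allow = 484000/70.86 = 6831 mm².
A = πd²/4 → d = √(4A/π) = 93.26 mm.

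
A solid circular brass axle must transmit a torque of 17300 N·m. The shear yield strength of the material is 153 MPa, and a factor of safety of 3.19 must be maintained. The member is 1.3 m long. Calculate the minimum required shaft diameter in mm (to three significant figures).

d = 122 mm

Allowable shear stress τ_allow = 153/3.19 = 47.96 MPa.
For a solid shaft τ = 16T/(πd³), so d³ = 16T/(π τ_allow) = 16×1.7300×10^7/(π×47.96) = 1.837×10^6 mm³.
d = (1.837×10^6)^(1/3) = 122.5 mm.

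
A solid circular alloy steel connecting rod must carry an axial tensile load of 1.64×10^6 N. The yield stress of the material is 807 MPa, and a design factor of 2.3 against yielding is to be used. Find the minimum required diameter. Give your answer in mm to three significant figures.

d = 77.1 mm

Allowable stress σ_allow = 807/2.3 = 350.9 MPa.
Required area A = F/σ_allow = 1640000/350.9 = 4674 mm².
A = πd²/4 → d = √(4A/π) = 77.14 mm.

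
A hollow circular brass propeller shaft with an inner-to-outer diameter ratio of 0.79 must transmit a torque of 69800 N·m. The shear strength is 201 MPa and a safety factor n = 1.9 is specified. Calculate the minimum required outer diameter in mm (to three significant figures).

τ_allow = 201/1.9 = 105.8 MPa.
For a hollow shaft τ = 16T/[πd_o³(1−k⁴)] with k = 0.79, so 1−k⁴ = 0.6105.
d_o³ = 16T/[π τ_allow (1−k⁴)] = 16×6.9800×10^7/(π×105.8×0.6105) = 5.504×10^6 mm³.
d_o = 176.6 mm.

d_o = 177 mm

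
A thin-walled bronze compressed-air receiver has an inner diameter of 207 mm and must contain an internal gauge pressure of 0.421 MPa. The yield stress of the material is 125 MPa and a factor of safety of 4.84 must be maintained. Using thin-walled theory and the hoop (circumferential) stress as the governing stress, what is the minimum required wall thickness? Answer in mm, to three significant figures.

σ_allow = 125/4.84 = 25.83 MPa.
Hoop stress σ_h = pD/(2t), so t = pD/(2σ_allow) = 0.421×207/(2×25.83) = 1.687 mm.

t = 1.69 mm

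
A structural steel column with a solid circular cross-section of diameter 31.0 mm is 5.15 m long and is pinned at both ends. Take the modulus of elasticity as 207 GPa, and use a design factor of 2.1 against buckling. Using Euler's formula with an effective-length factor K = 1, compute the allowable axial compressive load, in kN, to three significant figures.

P_allow = 1.66 kN

I = πd⁴/64 = π×31.0⁴/64 = 45330 mm⁴.
Effective length L_e = KL = 1×5.15 m = 5150 mm.
Euler critical load P_cr = π²EI/L_e² = π²×207000×45330/5150² = 3492 N.
P_allow = P_cr/n = 3492/2.1 = 1663 N.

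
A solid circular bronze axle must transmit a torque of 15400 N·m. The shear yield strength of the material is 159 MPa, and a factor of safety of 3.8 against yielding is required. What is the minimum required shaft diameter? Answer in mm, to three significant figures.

d = 123 mm

Allowable shear stress τ_allow = 159/3.8 = 41.84 MPa.
For a solid shaft τ = 16T/(πd³), so d³ = 16T/(π τ_allow) = 16×1.5400×10^7/(π×41.84) = 1.874×10^6 mm³.
d = (1.874×10^6)^(1/3) = 123.3 mm.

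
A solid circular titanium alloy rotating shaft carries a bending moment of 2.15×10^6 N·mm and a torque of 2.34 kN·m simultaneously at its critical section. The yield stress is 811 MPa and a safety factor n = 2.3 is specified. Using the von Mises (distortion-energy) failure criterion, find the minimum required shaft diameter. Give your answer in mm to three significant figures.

σ_allow = σ_y/n = 811/2.3 = 352.6 MPa.
For a solid shaft σ_b = 32M/(πd³) and τ = 16T/(πd³), so the von Mises stress is σ' = (16/πd³)·√(4M²+3T²).
√(4M²+3T²) = √(4×(2.150×10^6)² + 3×(2.340×10^6)²) = 5.909×10^6 N·mm.
d³ = 16×5.909×10^6/(π×352.6) = 85350 mm³.
d = 44.03 mm.

d = 44.0 mm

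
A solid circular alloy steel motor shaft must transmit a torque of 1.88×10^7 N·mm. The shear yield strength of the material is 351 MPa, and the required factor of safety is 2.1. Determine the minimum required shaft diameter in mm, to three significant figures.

Allowable shear stress τ_allow = 351/2.1 = 167.1 MPa.
For a solid shaft τ = 16T/(πd³), so d³ = 16T/(π τ_allow) = 16×1.8800×10^7/(π×167.1) = 572800 mm³.
d = (572800)^(1/3) = 83.05 mm.

d = 83.1 mm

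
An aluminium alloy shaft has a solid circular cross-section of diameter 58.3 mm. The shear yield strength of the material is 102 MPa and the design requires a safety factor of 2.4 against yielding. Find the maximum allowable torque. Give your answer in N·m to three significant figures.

T_allow = 1650 N·m

τ_allow = 102/2.4 = 42.50 MPa.
For a solid shaft T_allow = τ_allow·πd³/16; πd³/16 = π×58.3³/16 = 38910 mm³.
T_allow = 42.50×38910 = 1.654×10^6 N·mm = 1654 N·m.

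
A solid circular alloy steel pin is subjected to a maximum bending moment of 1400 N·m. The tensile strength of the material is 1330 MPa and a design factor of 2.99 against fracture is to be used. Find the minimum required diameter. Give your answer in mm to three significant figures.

σ_allow = 1330/2.99 = 444.8 MPa.
For a solid circular section σ = 32M/(πd³), so d³ = 32M/(π σ_allow) = 32×1400000/(π×444.8) = 32060 mm³.
d = 31.77 mm.

d = 31.8 mm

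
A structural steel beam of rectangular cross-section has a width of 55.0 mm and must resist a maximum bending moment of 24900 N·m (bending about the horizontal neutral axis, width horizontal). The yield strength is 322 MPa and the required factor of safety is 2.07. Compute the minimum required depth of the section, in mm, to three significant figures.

h = 132 mm

σ_allow = 322/2.07 = 155.6 MPa.
For a rectangular section σ = 6M/(bh²), so h² = 6M/(b σ_allow) = 6×2.4900×10^7/(55.0×155.6) = 17460 mm².
h = 132.1 mm.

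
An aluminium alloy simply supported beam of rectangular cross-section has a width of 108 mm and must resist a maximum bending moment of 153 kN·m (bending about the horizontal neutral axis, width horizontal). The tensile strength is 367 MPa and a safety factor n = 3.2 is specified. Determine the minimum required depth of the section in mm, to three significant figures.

h = 272 mm

σ_allow = 367/3.2 = 114.7 MPa.
For a rectangular section σ = 6M/(bh²), so h² = 6M/(b σ_allow) = 6×1.5300×10^8/(108×114.7) = 74110 mm².
h = 272.2 mm.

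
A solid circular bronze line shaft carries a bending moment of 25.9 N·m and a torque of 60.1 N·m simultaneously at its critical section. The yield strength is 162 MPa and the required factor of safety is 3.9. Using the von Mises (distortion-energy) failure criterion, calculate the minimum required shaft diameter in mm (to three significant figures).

d = 24.2 mm

σ_allow = σ_y/n = 162/3.9 = 41.54 MPa.
For a solid shaft σ_b = 32M/(πd³) and τ = 16T/(πd³), so the von Mises stress is σ' = (16/πd³)·√(4M²+3T²).
√(4M²+3T²) = √(4×(25900)² + 3×(60100)²) = 116300 N·mm.
d³ = 16×116300/(π×41.54) = 14260 mm³.
d = 24.25 mm.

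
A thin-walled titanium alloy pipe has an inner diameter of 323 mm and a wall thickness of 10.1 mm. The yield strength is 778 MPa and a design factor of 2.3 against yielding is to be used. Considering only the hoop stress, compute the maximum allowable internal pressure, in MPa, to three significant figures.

σ_allow = 778/2.3 = 338.3 MPa.
σ_h = pD/(2t) → p_allow = 2σ_allow t/D = 2×338.3×10.1/323 = 21.15 MPa.

p_allow = 21.2 MPa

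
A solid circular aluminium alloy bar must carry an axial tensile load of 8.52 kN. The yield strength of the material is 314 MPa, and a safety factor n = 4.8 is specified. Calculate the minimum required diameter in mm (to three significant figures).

d = 12.9 mm

Allowable stress σ_allow = 314/4.8 = 65.42 MPa.
Required area A = F/σ_allow = 8520.0/65.42 = 130.2 mm².
A = πd²/4 → d = √(4A/π) = 12.88 mm.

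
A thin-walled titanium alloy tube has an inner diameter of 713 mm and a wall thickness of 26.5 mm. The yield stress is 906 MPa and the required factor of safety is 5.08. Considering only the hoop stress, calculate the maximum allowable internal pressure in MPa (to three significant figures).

σ_allow = 906/5.08 = 178.3 MPa.
σ_h = pD/(2t) → p_allow = 2σ_allow t/D = 2×178.3×26.5/713 = 13.26 MPa.

p_allow = 13.3 MPa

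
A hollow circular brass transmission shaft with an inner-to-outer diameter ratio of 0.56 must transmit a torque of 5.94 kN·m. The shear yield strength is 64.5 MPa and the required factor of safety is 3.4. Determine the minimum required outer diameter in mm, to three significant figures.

τ_allow = 64.5/3.4 = 18.97 MPa.
For a hollow shaft τ = 16T/[πd_o³(1−k⁴)] with k = 0.56, so 1−k⁴ = 0.9017.
d_o³ = 16T/[π τ_allow (1−k⁴)] = 16×5940000/(π×18.97×0.9017) = 1.769×10^6 mm³.
d_o = 120.9 mm.

d_o = 121 mm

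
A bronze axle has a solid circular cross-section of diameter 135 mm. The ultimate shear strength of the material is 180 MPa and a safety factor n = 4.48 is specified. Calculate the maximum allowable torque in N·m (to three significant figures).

T_allow = 19400 N·m

τ_allow = 180/4.48 = 40.18 MPa.
For a solid shaft T_allow = τ_allow·πd³/16; πd³/16 = π×135³/16 = 483100 mm³.
T_allow = 40.18×483100 = 1.941×10^7 N·mm = 19410 N·m.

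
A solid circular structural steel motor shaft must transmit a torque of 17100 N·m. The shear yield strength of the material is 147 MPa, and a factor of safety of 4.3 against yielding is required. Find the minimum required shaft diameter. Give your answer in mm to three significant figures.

d = 137 mm

Allowable shear stress τ_allow = 147/4.3 = 34.19 MPa.
For a solid shaft τ = 16T/(πd³), so d³ = 16T/(π τ_allow) = 16×1.7100×10^7/(π×34.19) = 2.548×10^6 mm³.
d = (2.548×10^6)^(1/3) = 136.6 mm.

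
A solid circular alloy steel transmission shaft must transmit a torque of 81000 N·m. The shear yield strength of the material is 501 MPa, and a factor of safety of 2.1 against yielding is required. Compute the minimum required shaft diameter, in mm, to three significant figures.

Allowable shear stress τ_allow = 501/2.1 = 238.6 MPa.
For a solid shaft τ = 16T/(πd³), so d³ = 16T/(π τ_allow) = 16×8.1000×10^7/(π×238.6) = 1.729×10^6 mm³.
d = (1.729×10^6)^(1/3) = 120.0 mm.

d = 120 mm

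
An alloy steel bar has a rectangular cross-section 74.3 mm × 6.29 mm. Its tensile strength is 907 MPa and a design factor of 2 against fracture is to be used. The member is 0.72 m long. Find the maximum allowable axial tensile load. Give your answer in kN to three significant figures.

σ_allow = 907/2 = 453.5 MPa.
A = 74.3×6.29 = 467.3 mm².
F_allow = σ_allow × A = 453.5×467.3 = 211900 N.

F_allow = 212 kN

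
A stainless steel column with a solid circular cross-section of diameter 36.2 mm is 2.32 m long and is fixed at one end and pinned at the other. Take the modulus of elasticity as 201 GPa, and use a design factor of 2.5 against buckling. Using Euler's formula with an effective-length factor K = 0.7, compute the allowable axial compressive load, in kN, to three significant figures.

P_allow = 25.4 kN

I = πd⁴/64 = π×36.2⁴/64 = 84300 mm⁴.
Effective length L_e = KL = 0.7×2.32 m = 1624 mm.
Euler critical load P_cr = π²EI/L_e² = π²×201000×84300/1624² = 63410 N.
P_allow = P_cr/n = 63410/2.5 = 25360 N.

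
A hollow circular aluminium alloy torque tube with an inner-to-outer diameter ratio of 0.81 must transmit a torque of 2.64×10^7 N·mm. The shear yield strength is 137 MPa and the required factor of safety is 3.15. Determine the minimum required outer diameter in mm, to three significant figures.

τ_allow = 137/3.15 = 43.49 MPa.
For a hollow shaft τ = 16T/[πd_o³(1−k⁴)] with k = 0.81, so 1−k⁴ = 0.5695.
d_o³ = 16T/[π τ_allow (1−k⁴)] = 16×2.6400×10^7/(π×43.49×0.5695) = 5.428×10^6 mm³.
d_o = 175.7 mm.

d_o = 176 mm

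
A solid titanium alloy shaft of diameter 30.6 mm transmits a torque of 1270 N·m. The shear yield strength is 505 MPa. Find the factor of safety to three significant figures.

τ = 16T/(πd³) = 16×1270000/(π×30.6³) = 225.7 MPa.
n = τ_limit/τ = 505/225.7 = 2.237.

n = 2.24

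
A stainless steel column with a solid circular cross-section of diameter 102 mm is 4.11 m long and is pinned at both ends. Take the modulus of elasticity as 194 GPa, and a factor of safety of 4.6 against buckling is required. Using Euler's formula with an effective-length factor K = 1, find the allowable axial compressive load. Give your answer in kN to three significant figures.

P_allow = 131 kN

I = πd⁴/64 = π×102⁴/64 = 5.313×10^6 mm⁴.
Effective length L_e = KL = 1×4.11 m = 4110 mm.
Euler critical load P_cr = π²EI/L_e² = π²×194000×5.313×10^6/4110² = 602300 N.
P_allow = P_cr/n = 602300/4.6 = 130900 N.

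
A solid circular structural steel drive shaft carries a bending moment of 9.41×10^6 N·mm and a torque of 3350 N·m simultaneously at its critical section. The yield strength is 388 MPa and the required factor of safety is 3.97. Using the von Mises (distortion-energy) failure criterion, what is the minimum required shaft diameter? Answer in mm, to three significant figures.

d = 101 mm

σ_allow = σ_y/n = 388/3.97 = 97.73 MPa.
For a solid shaft σ_b = 32M/(πd³) and τ = 16T/(πd³), so the von Mises stress is σ' = (16/πd³)·√(4M²+3T²).
√(4M²+3T²) = √(4×(9.410×10^6)² + 3×(3.350×10^6)²) = 1.969×10^7 N·mm.
d³ = 16×1.969×10^7/(π×97.73) = 1.026×10^6 mm³.
d = 100.9 mm.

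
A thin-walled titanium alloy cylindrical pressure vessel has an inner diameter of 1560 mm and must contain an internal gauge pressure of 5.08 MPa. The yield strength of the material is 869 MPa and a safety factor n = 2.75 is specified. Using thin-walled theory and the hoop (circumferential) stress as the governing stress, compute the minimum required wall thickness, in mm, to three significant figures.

t = 12.5 mm

σ_allow = 869/2.75 = 316.0 MPa.
Hoop stress σ_h = pD/(2t), so t = pD/(2σ_allow) = 5.08×1560/(2×316.0) = 12.54 mm.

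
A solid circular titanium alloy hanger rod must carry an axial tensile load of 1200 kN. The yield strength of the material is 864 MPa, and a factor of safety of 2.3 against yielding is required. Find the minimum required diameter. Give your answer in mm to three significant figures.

Allowable stress σ_allow = 864/2.3 = 375.7 MPa.
Required area A = F/σ_allow = 1200000/375.7 = 3194 mm².
A = πd²/4 → d = √(4A/π) = 63.78 mm.

d = 63.8 mm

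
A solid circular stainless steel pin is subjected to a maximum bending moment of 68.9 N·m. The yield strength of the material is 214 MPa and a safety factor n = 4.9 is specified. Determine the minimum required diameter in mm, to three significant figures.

σ_allow = 214/4.9 = 43.67 MPa.
For a solid circular section σ = 32M/(πd³), so d³ = 32M/(π σ_allow) = 32×68900/(π×43.67) = 16070 mm³.
d = 25.23 mm.

d = 25.2 mm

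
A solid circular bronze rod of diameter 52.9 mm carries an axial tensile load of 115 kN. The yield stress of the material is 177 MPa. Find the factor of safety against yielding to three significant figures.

n = 3.38

A = πd²/4 = 2198 mm².
σ = F/A = 115000/2198 = 52.32 MPa.
n = 177/52.32 = 3.383.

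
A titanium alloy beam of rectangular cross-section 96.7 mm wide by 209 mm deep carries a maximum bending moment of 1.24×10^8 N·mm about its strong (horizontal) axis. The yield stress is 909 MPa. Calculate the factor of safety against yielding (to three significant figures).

Section modulus S = bh²/6 = 96.7×209²/6 = 704000 mm³.
σ = M/S = 1.2400×10^8/704000 = 176.1 MPa.
n = 909/176.1 = 5.161.

n = 5.16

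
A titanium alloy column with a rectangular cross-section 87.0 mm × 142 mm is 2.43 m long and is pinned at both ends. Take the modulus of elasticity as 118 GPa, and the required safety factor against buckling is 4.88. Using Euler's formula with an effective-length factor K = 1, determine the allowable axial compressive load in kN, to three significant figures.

Buckling occurs about the weak axis: I_min = h·b³/12 = 142×87.0³/12 = 7.792×10^6 mm⁴ (b = 87.0 mm is the smaller dimension).
Effective length L_e = KL = 1×2.43 m = 2430 mm.
Euler critical load P_cr = π²EI/L_e² = π²×118000×7.792×10^6/2430² = 1.537×10^6 N.
P_allow = P_cr/n = 1.537×10^6/4.88 = 314900 N.

P_allow = 315 kN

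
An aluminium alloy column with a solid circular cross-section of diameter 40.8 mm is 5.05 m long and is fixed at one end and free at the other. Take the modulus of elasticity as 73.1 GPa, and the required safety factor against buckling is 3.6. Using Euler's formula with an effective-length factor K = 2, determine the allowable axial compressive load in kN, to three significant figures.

P_allow = 0.267 kN

I = πd⁴/64 = π×40.8⁴/64 = 136000 mm⁴.
Effective length L_e = KL = 2×5.05 m = 10100 mm.
Euler critical load P_cr = π²EI/L_e² = π²×73100×136000/10100² = 962.0 N.
P_allow = P_cr/n = 962.0/3.6 = 267.2 N.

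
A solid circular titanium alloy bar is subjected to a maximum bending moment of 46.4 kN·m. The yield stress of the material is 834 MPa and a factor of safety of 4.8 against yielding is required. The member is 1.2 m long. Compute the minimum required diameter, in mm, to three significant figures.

σ_allow = 834/4.8 = 173.8 MPa.
For a solid circular section σ = 32M/(πd³), so d³ = 32M/(π σ_allow) = 32×4.6400×10^7/(π×173.8) = 2.720×10^6 mm³.
d = 139.6 mm.

d = 140 mm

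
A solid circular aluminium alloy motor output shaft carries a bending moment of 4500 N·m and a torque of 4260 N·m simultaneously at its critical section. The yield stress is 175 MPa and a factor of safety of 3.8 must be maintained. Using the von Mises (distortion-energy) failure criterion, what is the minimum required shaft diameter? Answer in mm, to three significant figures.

σ_allow = σ_y/n = 175/3.8 = 46.05 MPa.
For a solid shaft σ_b = 32M/(πd³) and τ = 16T/(πd³), so the von Mises stress is σ' = (16/πd³)·√(4M²+3T²).
√(4M²+3T²) = √(4×(4.500×10^6)² + 3×(4.260×10^6)²) = 1.164×10^7 N·mm.
d³ = 16×1.164×10^7/(π×46.05) = 1.287×10^6 mm³.
d = 108.8 mm.

d = 109 mm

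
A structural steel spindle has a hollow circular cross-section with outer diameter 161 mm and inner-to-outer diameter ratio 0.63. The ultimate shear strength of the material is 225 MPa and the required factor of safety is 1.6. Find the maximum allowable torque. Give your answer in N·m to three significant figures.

τ_allow = 225/1.6 = 140.6 MPa.
For a hollow shaft T_allow = τ_allow·πd_o³(1−k⁴)/16 with 1−k⁴ = 0.8425, so πd_o³(1−k⁴)/16 = 690300 mm³.
T_allow = 140.6×690300 = 9.708×10^7 N·mm = 97080 N·m.

T_allow = 97100 N·m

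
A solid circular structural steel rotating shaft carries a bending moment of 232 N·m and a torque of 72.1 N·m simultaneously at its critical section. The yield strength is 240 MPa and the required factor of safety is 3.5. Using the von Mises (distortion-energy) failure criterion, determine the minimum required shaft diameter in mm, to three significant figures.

σ_allow = σ_y/n = 240/3.5 = 68.57 MPa.
For a solid shaft σ_b = 32M/(πd³) and τ = 16T/(πd³), so the von Mises stress is σ' = (16/πd³)·√(4M²+3T²).
√(4M²+3T²) = √(4×(232000)² + 3×(72100)²) = 480500 N·mm.
d³ = 16×480500/(π×68.57) = 35690 mm³.
d = 32.92 mm.

d = 32.9 mm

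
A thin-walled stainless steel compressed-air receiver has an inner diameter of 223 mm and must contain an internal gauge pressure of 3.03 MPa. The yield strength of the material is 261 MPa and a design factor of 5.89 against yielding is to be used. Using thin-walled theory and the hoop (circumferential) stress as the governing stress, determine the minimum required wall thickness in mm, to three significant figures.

σ_allow = 261/5.89 = 44.31 MPa.
Hoop stress σ_h = pD/(2t), so t = pD/(2σ_allow) = 3.03×223/(2×44.31) = 7.624 mm.

t = 7.62 mm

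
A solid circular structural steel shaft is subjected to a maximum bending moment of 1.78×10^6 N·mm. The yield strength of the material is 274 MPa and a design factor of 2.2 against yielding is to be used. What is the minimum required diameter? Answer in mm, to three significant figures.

σ_allow = 274/2.2 = 124.5 MPa.
For a solid circular section σ = 32M/(πd³), so d³ = 32M/(π σ_allow) = 32×1780000/(π×124.5) = 145600 mm³.
d = 52.61 mm.

d = 52.6 mm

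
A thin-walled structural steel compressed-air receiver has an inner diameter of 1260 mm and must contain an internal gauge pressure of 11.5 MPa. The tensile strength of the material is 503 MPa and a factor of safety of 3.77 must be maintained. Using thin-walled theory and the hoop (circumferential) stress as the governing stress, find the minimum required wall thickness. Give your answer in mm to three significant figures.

σ_allow = 503/3.77 = 133.4 MPa.
Hoop stress σ_h = pD/(2t), so t = pD/(2σ_allow) = 11.5×1260/(2×133.4) = 54.30 mm.

t = 54.3 mm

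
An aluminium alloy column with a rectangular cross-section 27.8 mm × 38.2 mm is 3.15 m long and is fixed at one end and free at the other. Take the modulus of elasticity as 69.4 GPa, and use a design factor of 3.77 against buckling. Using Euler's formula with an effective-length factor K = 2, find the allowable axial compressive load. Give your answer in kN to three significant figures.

Buckling occurs about the weak axis: I_min = h·b³/12 = 38.2×27.8³/12 = 68390 mm⁴ (b = 27.8 mm is the smaller dimension).
Effective length L_e = KL = 2×3.15 m = 6300 mm.
Euler critical load P_cr = π²EI/L_e² = π²×69400×68390/6300² = 1180 N.
P_allow = P_cr/n = 1180/3.77 = 313.1 N.

P_allow = 0.313 kN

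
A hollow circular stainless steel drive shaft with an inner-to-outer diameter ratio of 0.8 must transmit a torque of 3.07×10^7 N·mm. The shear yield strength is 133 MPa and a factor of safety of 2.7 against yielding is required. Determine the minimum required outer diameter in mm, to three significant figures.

d_o = 175 mm

τ_allow = 133/2.7 = 49.26 MPa.
For a hollow shaft τ = 16T/[πd_o³(1−k⁴)] with k = 0.8, so 1−k⁴ = 0.5904.
d_o³ = 16T/[π τ_allow (1−k⁴)] = 16×3.0700×10^7/(π×49.26×0.5904) = 5.376×10^6 mm³.
d_o = 175.2 mm.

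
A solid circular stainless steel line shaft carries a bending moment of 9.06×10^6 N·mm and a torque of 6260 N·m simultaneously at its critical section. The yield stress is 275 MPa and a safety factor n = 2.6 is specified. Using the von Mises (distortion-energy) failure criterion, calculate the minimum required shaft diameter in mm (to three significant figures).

σ_allow = σ_y/n = 275/2.6 = 105.8 MPa.
For a solid shaft σ_b = 32M/(πd³) and τ = 16T/(πd³), so the von Mises stress is σ' = (16/πd³)·√(4M²+3T²).
√(4M²+3T²) = √(4×(9.060×10^6)² + 3×(6.260×10^6)²) = 2.112×10^7 N·mm.
d³ = 16×2.112×10^7/(π×105.8) = 1.017×10^6 mm³.
d = 100.6 mm.

d = 101 mm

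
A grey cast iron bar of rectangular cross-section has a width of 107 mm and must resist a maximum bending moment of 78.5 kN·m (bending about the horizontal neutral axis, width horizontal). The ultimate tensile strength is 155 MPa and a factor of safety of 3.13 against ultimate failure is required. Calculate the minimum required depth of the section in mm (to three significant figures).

h = 298 mm

σ_allow = 155/3.13 = 49.52 MPa.
For a rectangular section σ = 6M/(bh²), so h² = 6M/(b σ_allow) = 6×7.8500×10^7/(107×49.52) = 88890 mm².
h = 298.1 mm.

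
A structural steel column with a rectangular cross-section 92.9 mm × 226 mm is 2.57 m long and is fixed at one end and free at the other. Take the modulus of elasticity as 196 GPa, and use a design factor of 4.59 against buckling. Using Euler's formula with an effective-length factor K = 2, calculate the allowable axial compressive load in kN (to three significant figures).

Buckling occurs about the weak axis: I_min = h·b³/12 = 226×92.9³/12 = 1.510×10^7 mm⁴ (b = 92.9 mm is the smaller dimension).
Effective length L_e = KL = 2×2.57 m = 5140 mm.
Euler critical load P_cr = π²EI/L_e² = π²×196000×1.510×10^7/5140² = 1.106×10^6 N.
P_allow = P_cr/n = 1.106×10^6/4.59 = 240900 N.

P_allow = 241 kN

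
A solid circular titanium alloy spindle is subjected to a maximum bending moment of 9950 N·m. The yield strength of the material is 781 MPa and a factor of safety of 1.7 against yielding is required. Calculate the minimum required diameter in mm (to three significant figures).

d = 60.4 mm

σ_allow = 781/1.7 = 459.4 MPa.
For a solid circular section σ = 32M/(πd³), so d³ = 32M/(π σ_allow) = 32×9950000/(π×459.4) = 220600 mm³.
d = 60.42 mm.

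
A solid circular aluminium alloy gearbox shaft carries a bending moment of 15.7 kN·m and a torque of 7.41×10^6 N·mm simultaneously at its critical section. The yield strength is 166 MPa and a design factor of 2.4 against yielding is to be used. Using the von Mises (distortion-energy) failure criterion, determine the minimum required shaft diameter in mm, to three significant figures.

d = 136 mm

σ_allow = σ_y/n = 166/2.4 = 69.17 MPa.
For a solid shaft σ_b = 32M/(πd³) and τ = 16T/(πd³), so the von Mises stress is σ' = (16/πd³)·√(4M²+3T²).
√(4M²+3T²) = √(4×(1.570×10^7)² + 3×(7.410×10^6)²) = 3.392×10^7 N·mm.
d³ = 16×3.392×10^7/(π×69.17) = 2.498×10^6 mm³.
d = 135.7 mm.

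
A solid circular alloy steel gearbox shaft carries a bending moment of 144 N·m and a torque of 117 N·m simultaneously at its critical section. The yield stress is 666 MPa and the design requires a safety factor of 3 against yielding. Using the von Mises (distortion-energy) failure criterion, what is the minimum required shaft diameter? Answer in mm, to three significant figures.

σ_allow = σ_y/n = 666/3 = 222.0 MPa.
For a solid shaft σ_b = 32M/(πd³) and τ = 16T/(πd³), so the von Mises stress is σ' = (16/πd³)·√(4M²+3T²).
√(4M²+3T²) = √(4×(144000)² + 3×(117000)²) = 352200 N·mm.
d³ = 16×352200/(π×222.0) = 8079 mm³.
d = 20.07 mm.

d = 20.1 mm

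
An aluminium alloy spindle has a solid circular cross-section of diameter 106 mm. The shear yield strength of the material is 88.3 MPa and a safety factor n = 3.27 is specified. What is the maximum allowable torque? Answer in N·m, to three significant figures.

τ_allow = 88.3/3.27 = 27.00 MPa.
For a solid shaft T_allow = τ_allow·πd³/16; πd³/16 = π×106³/16 = 233900 mm³.
T_allow = 27.00×233900 = 6.315×10^6 N·mm = 6315 N·m.

T_allow = 6310 N·m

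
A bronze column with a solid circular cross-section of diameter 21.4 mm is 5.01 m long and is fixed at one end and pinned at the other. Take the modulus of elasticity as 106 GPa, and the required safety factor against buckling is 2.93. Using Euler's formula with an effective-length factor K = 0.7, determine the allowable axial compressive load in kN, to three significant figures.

P_allow = 0.299 kN

I = πd⁴/64 = π×21.4⁴/64 = 10290 mm⁴.
Effective length L_e = KL = 0.7×5.01 m = 3507 mm.
Euler critical load P_cr = π²EI/L_e² = π²×106000×10290/3507² = 875.7 N.
P_allow = P_cr/n = 875.7/2.93 = 298.9 N.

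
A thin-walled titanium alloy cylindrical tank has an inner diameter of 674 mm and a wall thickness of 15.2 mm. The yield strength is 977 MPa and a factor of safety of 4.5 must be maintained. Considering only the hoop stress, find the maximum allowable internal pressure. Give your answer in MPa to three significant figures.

σ_allow = 977/4.5 = 217.1 MPa.
σ_h = pD/(2t) → p_allow = 2σ_allow t/D = 2×217.1×15.2/674 = 9.793 MPa.

p_allow = 9.79 MPa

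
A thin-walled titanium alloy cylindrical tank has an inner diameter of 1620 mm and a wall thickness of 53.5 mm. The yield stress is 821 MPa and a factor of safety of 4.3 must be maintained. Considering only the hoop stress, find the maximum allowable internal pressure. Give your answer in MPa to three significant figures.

p_allow = 12.6 MPa

σ_allow = 821/4.3 = 190.9 MPa.
σ_h = pD/(2t) → p_allow = 2σ_allow t/D = 2×190.9×53.5/1620 = 12.61 MPa.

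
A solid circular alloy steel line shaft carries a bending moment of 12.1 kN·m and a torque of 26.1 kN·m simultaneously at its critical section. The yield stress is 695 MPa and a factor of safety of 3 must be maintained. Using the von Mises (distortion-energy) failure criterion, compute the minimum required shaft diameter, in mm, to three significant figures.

σ_allow = σ_y/n = 695/3 = 231.7 MPa.
For a solid shaft σ_b = 32M/(πd³) and τ = 16T/(πd³), so the von Mises stress is σ' = (16/πd³)·√(4M²+3T²).
√(4M²+3T²) = √(4×(1.210×10^7)² + 3×(2.610×10^7)²) = 5.128×10^7 N·mm.
d³ = 16×5.128×10^7/(π×231.7) = 1.127×10^6 mm³.
d = 104.1 mm.

d = 104 mm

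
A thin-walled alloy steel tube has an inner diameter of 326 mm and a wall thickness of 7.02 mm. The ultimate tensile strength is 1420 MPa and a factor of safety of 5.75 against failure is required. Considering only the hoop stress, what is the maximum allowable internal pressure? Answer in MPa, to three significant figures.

p_allow = 10.6 MPa

σ_allow = 1420/5.75 = 247.0 MPa.
σ_h = pD/(2t) → p_allow = 2σ_allow t/D = 2×247.0×7.02/326 = 10.64 MPa.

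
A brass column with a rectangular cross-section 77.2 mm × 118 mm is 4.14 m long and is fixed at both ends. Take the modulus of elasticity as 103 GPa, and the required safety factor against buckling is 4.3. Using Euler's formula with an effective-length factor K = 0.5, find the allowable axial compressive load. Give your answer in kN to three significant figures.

P_allow = 250 kN

Buckling occurs about the weak axis: I_min = h·b³/12 = 118×77.2³/12 = 4.524×10^6 mm⁴ (b = 77.2 mm is the smaller dimension).
Effective length L_e = KL = 0.5×4.14 m = 2070 mm.
Euler critical load P_cr = π²EI/L_e² = π²×103000×4.524×10^6/2070² = 1.073×10^6 N.
P_allow = P_cr/n = 1.073×10^6/4.3 = 249600 N.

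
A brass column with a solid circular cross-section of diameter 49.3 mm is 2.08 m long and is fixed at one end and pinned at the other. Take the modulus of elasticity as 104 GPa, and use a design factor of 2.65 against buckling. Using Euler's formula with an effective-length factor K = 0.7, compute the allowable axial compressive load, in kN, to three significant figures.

P_allow = 53.0 kN

I = πd⁴/64 = π×49.3⁴/64 = 290000 mm⁴.
Effective length L_e = KL = 0.7×2.08 m = 1456 mm.
Euler critical load P_cr = π²EI/L_e² = π²×104000×290000/1456² = 140400 N.
P_allow = P_cr/n = 140400/2.65 = 52980 N.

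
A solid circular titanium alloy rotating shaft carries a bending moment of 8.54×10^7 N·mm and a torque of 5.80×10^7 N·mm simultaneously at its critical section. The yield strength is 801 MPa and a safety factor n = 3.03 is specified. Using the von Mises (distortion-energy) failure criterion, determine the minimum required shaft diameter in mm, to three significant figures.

σ_allow = σ_y/n = 801/3.03 = 264.4 MPa.
For a solid shaft σ_b = 32M/(πd³) and τ = 16T/(πd³), so the von Mises stress is σ' = (16/πd³)·√(4M²+3T²).
√(4M²+3T²) = √(4×(8.540×10^7)² + 3×(5.800×10^7)²) = 1.982×10^8 N·mm.
d³ = 16×1.982×10^8/(π×264.4) = 3.818×10^6 mm³.
d = 156.3 mm.

d = 156 mm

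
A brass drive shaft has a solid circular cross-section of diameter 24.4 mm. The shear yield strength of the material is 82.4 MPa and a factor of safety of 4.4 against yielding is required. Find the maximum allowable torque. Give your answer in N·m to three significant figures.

τ_allow = 82.4/4.4 = 18.73 MPa.
For a solid shaft T_allow = τ_allow·πd³/16; πd³/16 = π×24.4³/16 = 2852 mm³.
T_allow = 18.73×2852 = 53420 N·mm = 53.42 N·m.

T_allow = 53.4 N·m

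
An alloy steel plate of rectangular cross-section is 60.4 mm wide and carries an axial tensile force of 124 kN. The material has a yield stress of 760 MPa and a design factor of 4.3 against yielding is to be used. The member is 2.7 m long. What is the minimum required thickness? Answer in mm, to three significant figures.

σ_allow = 760/4.3 = 176.7 MPa.
Required area A = F/σ_allow = 124000/176.7 = 701.6 mm².
t = A/w = 701.6/60.4 = 11.62 mm.

t = 11.6 mm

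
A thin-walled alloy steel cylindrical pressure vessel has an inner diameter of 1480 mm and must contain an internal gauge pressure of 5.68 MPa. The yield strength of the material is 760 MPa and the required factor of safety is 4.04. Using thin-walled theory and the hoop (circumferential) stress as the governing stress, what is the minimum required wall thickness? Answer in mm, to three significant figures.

σ_allow = 760/4.04 = 188.1 MPa.
Hoop stress σ_h = pD/(2t), so t = pD/(2σ_allow) = 5.68×1480/(2×188.1) = 22.34 mm.

t = 22.3 mm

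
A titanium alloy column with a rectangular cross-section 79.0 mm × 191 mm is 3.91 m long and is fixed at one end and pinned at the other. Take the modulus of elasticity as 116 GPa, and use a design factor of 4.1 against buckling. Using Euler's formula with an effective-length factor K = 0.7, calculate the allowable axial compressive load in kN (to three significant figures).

Buckling occurs about the weak axis: I_min = h·b³/12 = 191×79.0³/12 = 7.848×10^6 mm⁴ (b = 79.0 mm is the smaller dimension).
Effective length L_e = KL = 0.7×3.91 m = 2737 mm.
Euler critical load P_cr = π²EI/L_e² = π²×116000×7.848×10^6/2737² = 1.199×10^6 N.
P_allow = P_cr/n = 1.199×10^6/4.1 = 292500 N.

P_allow = 293 kN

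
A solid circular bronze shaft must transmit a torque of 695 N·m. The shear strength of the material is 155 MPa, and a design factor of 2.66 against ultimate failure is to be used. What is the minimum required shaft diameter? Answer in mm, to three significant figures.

Allowable shear stress τ_allow = 155/2.66 = 58.27 MPa.
For a solid shaft τ = 16T/(πd³), so d³ = 16T/(π τ_allow) = 16×695000/(π×58.27) = 60740 mm³.
d = (60740)^(1/3) = 39.31 mm.

d = 39.3 mm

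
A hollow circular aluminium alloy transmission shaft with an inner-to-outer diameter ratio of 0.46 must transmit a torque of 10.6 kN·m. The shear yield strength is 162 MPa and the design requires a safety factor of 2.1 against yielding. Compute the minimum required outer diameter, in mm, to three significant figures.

τ_allow = 162/2.1 = 77.14 MPa.
For a hollow shaft τ = 16T/[πd_o³(1−k⁴)] with k = 0.46, so 1−k⁴ = 0.9552.
d_o³ = 16T/[π τ_allow (1−k⁴)] = 16×1.0600×10^7/(π×77.14×0.9552) = 732600 mm³.
d_o = 90.15 mm.

d_o = 90.1 mm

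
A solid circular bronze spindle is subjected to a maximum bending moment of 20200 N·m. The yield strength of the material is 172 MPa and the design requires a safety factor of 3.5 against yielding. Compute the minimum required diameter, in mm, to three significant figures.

σ_allow = 172/3.5 = 49.14 MPa.
For a solid circular section σ = 32M/(πd³), so d³ = 32M/(π σ_allow) = 32×2.0200×10^7/(π×49.14) = 4.187×10^6 mm³.
d = 161.2 mm.

d = 161 mm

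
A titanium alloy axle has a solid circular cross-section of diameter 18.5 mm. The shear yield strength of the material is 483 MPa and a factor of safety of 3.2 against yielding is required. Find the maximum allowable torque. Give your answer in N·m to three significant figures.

τ_allow = 483/3.2 = 150.9 MPa.
For a solid shaft T_allow = τ_allow·πd³/16; πd³/16 = π×18.5³/16 = 1243 mm³.
T_allow = 150.9×1243 = 187600 N·mm = 187.6 N·m.

T_allow = 188 N·m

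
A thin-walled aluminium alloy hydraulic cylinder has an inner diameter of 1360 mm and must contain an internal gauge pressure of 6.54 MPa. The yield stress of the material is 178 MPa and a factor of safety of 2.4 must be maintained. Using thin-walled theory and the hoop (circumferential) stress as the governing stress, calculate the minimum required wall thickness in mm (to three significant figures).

σ_allow = 178/2.4 = 74.17 MPa.
Hoop stress σ_h = pD/(2t), so t = pD/(2σ_allow) = 6.54×1360/(2×74.17) = 59.96 mm.

t = 60.0 mm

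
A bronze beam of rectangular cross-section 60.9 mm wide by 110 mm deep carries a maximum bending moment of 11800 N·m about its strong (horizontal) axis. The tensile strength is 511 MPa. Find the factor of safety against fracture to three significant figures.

Section modulus S = bh²/6 = 60.9×110²/6 = 122800 mm³.
σ = M/S = 1.1800×10^7/122800 = 96.08 MPa.
n = 511/96.08 = 5.319.

n = 5.32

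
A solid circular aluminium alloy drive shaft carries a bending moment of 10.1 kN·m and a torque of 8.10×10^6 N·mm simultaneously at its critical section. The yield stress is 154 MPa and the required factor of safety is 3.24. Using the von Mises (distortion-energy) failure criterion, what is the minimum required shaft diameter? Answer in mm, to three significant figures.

d = 138 mm

σ_allow = σ_y/n = 154/3.24 = 47.53 MPa.
For a solid shaft σ_b = 32M/(πd³) and τ = 16T/(πd³), so the von Mises stress is σ' = (16/πd³)·√(4M²+3T²).
√(4M²+3T²) = √(4×(1.010×10^7)² + 3×(8.100×10^6)²) = 2.459×10^7 N·mm.
d³ = 16×2.459×10^7/(π×47.53) = 2.635×10^6 mm³.
d = 138.1 mm.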